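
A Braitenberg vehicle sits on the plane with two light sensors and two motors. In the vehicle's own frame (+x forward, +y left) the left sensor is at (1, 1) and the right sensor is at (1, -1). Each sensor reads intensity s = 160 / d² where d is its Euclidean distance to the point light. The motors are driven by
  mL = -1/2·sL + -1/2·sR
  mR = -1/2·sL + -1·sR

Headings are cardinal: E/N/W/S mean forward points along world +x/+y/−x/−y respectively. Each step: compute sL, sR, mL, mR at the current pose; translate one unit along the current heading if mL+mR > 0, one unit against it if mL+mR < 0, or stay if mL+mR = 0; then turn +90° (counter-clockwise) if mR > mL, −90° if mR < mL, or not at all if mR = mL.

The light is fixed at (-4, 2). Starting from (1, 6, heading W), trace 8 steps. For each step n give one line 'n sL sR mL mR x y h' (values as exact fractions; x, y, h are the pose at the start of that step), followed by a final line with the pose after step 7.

0 32/5 160/41 -1056/205 -1456/205 1 6 W
1 16/5 80/37 -496/185 -696/185 2 6 N
2 32/13 160/53 -1888/689 -2928/689 2 5 E
3 4 8 -6 -10 1 5 S
4 32/5 160/41 -1056/205 -1456/205 1 6 W
5 16/5 80/37 -496/185 -696/185 2 6 N
6 32/13 160/53 -1888/689 -2928/689 2 5 E
7 4 8 -6 -10 1 5 S
final 1 6 W

n=0: pose=(1,6,W); sL=32/5, sR=160/41; mL=-1056/205, mR=-1456/205; mL+mR=-2512/205 → advance -1; mR−mL=-80/41 → turn -1·90°
n=1: pose=(2,6,N); sL=16/5, sR=80/37; mL=-496/185, mR=-696/185; mL+mR=-1192/185 → advance -1; mR−mL=-40/37 → turn -1·90°
n=2: pose=(2,5,E); sL=32/13, sR=160/53; mL=-1888/689, mR=-2928/689; mL+mR=-4816/689 → advance -1; mR−mL=-80/53 → turn -1·90°
n=3: pose=(1,5,S); sL=4, sR=8; mL=-6, mR=-10; mL+mR=-16 → advance -1; mR−mL=-4 → turn -1·90°
n=4: pose=(1,6,W); sL=32/5, sR=160/41; mL=-1056/205, mR=-1456/205; mL+mR=-2512/205 → advance -1; mR−mL=-80/41 → turn -1·90°
n=5: pose=(2,6,N); sL=16/5, sR=80/37; mL=-496/185, mR=-696/185; mL+mR=-1192/185 → advance -1; mR−mL=-40/37 → turn -1·90°
n=6: pose=(2,5,E); sL=32/13, sR=160/53; mL=-1888/689, mR=-2928/689; mL+mR=-4816/689 → advance -1; mR−mL=-80/53 → turn -1·90°
n=7: pose=(1,5,S); sL=4, sR=8; mL=-6, mR=-10; mL+mR=-16 → advance -1; mR−mL=-4 → turn -1·90°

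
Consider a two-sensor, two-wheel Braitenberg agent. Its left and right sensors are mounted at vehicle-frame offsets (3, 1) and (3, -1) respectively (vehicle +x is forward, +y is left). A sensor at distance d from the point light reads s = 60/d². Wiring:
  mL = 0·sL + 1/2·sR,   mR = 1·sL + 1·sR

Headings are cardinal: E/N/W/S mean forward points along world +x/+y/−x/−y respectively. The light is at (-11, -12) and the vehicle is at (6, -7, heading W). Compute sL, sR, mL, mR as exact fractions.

15/53 15/58 15/116 1665/3074

left sensor world pos  = (3, -8); dL² = 212
right sensor world pos = (3, -6); dR² = 232
sL = 60/212 = 15/53
sR = 60/232 = 15/58
mL = 0·sL + 1/2·sR = 15/116
mR = 1·sL + 1·sR = 1665/3074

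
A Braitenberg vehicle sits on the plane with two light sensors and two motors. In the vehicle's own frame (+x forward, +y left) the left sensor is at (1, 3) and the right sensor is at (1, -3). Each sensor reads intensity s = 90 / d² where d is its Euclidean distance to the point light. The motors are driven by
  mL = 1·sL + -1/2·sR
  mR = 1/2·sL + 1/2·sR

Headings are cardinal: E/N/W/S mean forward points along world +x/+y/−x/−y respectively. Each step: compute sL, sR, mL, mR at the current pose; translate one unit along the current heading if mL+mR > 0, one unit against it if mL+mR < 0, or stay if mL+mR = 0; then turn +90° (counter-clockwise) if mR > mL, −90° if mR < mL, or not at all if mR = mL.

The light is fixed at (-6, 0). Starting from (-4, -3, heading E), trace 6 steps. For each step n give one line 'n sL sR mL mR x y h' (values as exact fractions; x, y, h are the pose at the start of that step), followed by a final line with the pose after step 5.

0 10 2 9 6 -4 -3 E
1 45/26 45/8 -225/208 765/208 -3 -3 S
2 90/17 18/13 1017/221 738/221 -3 -4 E
3 45/37 45/13 -495/962 1125/481 -2 -4 S
4 90/29 90/89 6705/2581 5310/2581 -2 -5 E
5 9/10 9/4 -9/40 63/40 -1 -5 S
final -1 -6 E

n=0: pose=(-4,-3,E); sL=10, sR=2; mL=9, mR=6; mL+mR=15 → advance +1; mR−mL=-3 → turn -1·90°
n=1: pose=(-3,-3,S); sL=45/26, sR=45/8; mL=-225/208, mR=765/208; mL+mR=135/52 → advance +1; mR−mL=495/104 → turn +1·90°
n=2: pose=(-3,-4,E); sL=90/17, sR=18/13; mL=1017/221, mR=738/221; mL+mR=135/17 → advance +1; mR−mL=-279/221 → turn -1·90°
n=3: pose=(-2,-4,S); sL=45/37, sR=45/13; mL=-495/962, mR=1125/481; mL+mR=135/74 → advance +1; mR−mL=2745/962 → turn +1·90°
n=4: pose=(-2,-5,E); sL=90/29, sR=90/89; mL=6705/2581, mR=5310/2581; mL+mR=135/29 → advance +1; mR−mL=-1395/2581 → turn -1·90°
n=5: pose=(-1,-5,S); sL=9/10, sR=9/4; mL=-9/40, mR=63/40; mL+mR=27/20 → advance +1; mR−mL=9/5 → turn +1·90°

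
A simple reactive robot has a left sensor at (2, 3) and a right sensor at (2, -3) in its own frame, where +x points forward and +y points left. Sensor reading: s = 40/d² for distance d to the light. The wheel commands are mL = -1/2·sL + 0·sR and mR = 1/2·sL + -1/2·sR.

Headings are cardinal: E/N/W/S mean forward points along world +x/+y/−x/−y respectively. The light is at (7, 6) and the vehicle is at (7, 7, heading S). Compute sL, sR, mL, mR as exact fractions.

left sensor world pos  = (10, 5); dL² = 10
right sensor world pos = (4, 5); dR² = 10
sL = 40/10 = 4
sR = 40/10 = 4
mL = -1/2·sL + 0·sR = -2
mR = 1/2·sL + -1/2·sR = 0

4 4 -2 0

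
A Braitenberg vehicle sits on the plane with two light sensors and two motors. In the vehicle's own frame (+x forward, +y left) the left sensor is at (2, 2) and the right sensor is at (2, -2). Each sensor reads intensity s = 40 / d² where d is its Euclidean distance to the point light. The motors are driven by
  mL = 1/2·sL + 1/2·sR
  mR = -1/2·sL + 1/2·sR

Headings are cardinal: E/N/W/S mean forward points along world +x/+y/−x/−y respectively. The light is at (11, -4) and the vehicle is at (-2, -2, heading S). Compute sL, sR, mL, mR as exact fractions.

40/121 8/45 1384/5445 -416/5445

left sensor world pos  = (0, -4); dL² = 121
right sensor world pos = (-4, -4); dR² = 225
sL = 40/121 = 40/121
sR = 40/225 = 8/45
mL = 1/2·sL + 1/2·sR = 1384/5445
mR = -1/2·sL + 1/2·sR = -416/5445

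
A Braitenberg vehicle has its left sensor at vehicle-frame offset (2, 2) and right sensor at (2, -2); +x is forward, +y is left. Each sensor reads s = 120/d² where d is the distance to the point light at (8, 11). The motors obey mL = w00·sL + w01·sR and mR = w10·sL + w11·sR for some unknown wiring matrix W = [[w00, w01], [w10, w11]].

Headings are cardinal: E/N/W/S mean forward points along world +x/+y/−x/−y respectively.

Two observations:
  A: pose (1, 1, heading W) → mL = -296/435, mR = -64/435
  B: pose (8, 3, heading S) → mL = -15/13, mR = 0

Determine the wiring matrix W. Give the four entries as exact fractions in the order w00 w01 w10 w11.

-1/2 -1/2 1/2 -1/2

obs A: pose=(1,1,W) → sL=8/15, sR=24/29, mL=-296/435, mR=-64/435
obs B: pose=(8,3,S) → sL=15/13, sR=15/13, mL=-15/13, mR=0
sensor matrix S = [[8/15, 24/29], [15/13, 15/13]]; det S = -128/377
solve [mL_A; mL_B] = S·[w00; w01] and [mR_A; mR_B] = S·[w10; w11]:
  w00 = -1/2, w01 = -1/2, w10 = 1/2, w11 = -1/2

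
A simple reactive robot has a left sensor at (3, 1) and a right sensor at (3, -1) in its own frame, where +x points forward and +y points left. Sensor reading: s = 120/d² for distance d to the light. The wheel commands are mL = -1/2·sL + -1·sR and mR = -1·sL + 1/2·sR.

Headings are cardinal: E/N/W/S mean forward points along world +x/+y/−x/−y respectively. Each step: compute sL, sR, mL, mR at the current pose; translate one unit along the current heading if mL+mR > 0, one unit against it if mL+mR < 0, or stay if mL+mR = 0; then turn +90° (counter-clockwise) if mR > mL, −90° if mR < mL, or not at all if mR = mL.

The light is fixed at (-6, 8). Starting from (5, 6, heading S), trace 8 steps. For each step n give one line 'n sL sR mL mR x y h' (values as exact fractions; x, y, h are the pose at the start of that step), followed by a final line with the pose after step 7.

0 120/169 24/25 -5556/4225 -972/4225 5 6 S
1 30/49 3/5 -222/245 -153/490 5 7 E
2 24/17 24/25 -708/425 -396/425 4 7 N
3 60/29 12/5 -498/145 -126/145 4 6 W
4 120/169 24/25 -5556/4225 -972/4225 5 6 S
5 30/49 3/5 -222/245 -153/490 5 7 E
6 24/17 24/25 -708/425 -396/425 4 7 N
7 60/29 12/5 -498/145 -126/145 4 6 W
final 5 6 S

n=0: pose=(5,6,S); sL=120/169, sR=24/25; mL=-5556/4225, mR=-972/4225; mL+mR=-6528/4225 → advance -1; mR−mL=4584/4225 → turn +1·90°
n=1: pose=(5,7,E); sL=30/49, sR=3/5; mL=-222/245, mR=-153/490; mL+mR=-597/490 → advance -1; mR−mL=291/490 → turn +1·90°
n=2: pose=(4,7,N); sL=24/17, sR=24/25; mL=-708/425, mR=-396/425; mL+mR=-1104/425 → advance -1; mR−mL=312/425 → turn +1·90°
n=3: pose=(4,6,W); sL=60/29, sR=12/5; mL=-498/145, mR=-126/145; mL+mR=-624/145 → advance -1; mR−mL=372/145 → turn +1·90°
n=4: pose=(5,6,S); sL=120/169, sR=24/25; mL=-5556/4225, mR=-972/4225; mL+mR=-6528/4225 → advance -1; mR−mL=4584/4225 → turn +1·90°
n=5: pose=(5,7,E); sL=30/49, sR=3/5; mL=-222/245, mR=-153/490; mL+mR=-597/490 → advance -1; mR−mL=291/490 → turn +1·90°
n=6: pose=(4,7,N); sL=24/17, sR=24/25; mL=-708/425, mR=-396/425; mL+mR=-1104/425 → advance -1; mR−mL=312/425 → turn +1·90°
n=7: pose=(4,6,W); sL=60/29, sR=12/5; mL=-498/145, mR=-126/145; mL+mR=-624/145 → advance -1; mR−mL=372/145 → turn +1·90°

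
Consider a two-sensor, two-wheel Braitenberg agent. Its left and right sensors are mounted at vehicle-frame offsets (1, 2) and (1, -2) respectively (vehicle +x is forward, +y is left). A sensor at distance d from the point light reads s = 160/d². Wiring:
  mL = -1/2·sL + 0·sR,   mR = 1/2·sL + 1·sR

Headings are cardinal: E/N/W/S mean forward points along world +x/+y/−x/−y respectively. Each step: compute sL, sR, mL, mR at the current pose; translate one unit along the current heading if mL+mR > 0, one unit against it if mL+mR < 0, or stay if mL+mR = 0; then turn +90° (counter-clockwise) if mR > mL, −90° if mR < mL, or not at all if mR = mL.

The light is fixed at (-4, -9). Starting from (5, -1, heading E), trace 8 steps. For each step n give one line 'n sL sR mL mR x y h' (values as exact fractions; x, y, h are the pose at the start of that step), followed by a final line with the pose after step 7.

n=0: pose=(5,-1,E); sL=4/5, sR=20/17; mL=-2/5, mR=134/85; mL+mR=20/17 → advance +1; mR−mL=168/85 → turn +1·90°
n=1: pose=(6,-1,N); sL=32/29, sR=32/45; mL=-16/29, mR=1648/1305; mL+mR=32/45 → advance +1; mR−mL=2368/1305 → turn +1·90°
n=2: pose=(6,0,W); sL=16/13, sR=80/101; mL=-8/13, mR=1848/1313; mL+mR=80/101 → advance +1; mR−mL=2656/1313 → turn +1·90°
n=3: pose=(5,0,S); sL=32/37, sR=160/113; mL=-16/37, mR=7728/4181; mL+mR=160/113 → advance +1; mR−mL=9536/4181 → turn +1·90°
n=4: pose=(5,-1,E); sL=4/5, sR=20/17; mL=-2/5, mR=134/85; mL+mR=20/17 → advance +1; mR−mL=168/85 → turn +1·90°
n=5: pose=(6,-1,N); sL=32/29, sR=32/45; mL=-16/29, mR=1648/1305; mL+mR=32/45 → advance +1; mR−mL=2368/1305 → turn +1·90°
n=6: pose=(6,0,W); sL=16/13, sR=80/101; mL=-8/13, mR=1848/1313; mL+mR=80/101 → advance +1; mR−mL=2656/1313 → turn +1·90°
n=7: pose=(5,0,S); sL=32/37, sR=160/113; mL=-16/37, mR=7728/4181; mL+mR=160/113 → advance +1; mR−mL=9536/4181 → turn +1·90°

0 4/5 20/17 -2/5 134/85 5 -1 E
1 32/29 32/45 -16/29 1648/1305 6 -1 N
2 16/13 80/101 -8/13 1848/1313 6 0 W
3 32/37 160/113 -16/37 7728/4181 5 0 S
4 4/5 20/17 -2/5 134/85 5 -1 E
5 32/29 32/45 -16/29 1648/1305 6 -1 N
6 16/13 80/101 -8/13 1848/1313 6 0 W
7 32/37 160/113 -16/37 7728/4181 5 0 S
final 5 -1 E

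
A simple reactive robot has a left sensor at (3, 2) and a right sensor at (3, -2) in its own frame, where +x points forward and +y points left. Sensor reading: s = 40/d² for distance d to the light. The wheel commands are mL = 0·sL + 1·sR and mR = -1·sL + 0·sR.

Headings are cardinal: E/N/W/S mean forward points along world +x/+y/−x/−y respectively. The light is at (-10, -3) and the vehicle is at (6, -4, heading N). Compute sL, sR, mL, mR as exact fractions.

1/5 5/41 5/41 -1/5

left sensor world pos  = (4, -1); dL² = 200
right sensor world pos = (8, -1); dR² = 328
sL = 40/200 = 1/5
sR = 40/328 = 5/41
mL = 0·sL + 1·sR = 5/41
mR = -1·sL + 0·sR = -1/5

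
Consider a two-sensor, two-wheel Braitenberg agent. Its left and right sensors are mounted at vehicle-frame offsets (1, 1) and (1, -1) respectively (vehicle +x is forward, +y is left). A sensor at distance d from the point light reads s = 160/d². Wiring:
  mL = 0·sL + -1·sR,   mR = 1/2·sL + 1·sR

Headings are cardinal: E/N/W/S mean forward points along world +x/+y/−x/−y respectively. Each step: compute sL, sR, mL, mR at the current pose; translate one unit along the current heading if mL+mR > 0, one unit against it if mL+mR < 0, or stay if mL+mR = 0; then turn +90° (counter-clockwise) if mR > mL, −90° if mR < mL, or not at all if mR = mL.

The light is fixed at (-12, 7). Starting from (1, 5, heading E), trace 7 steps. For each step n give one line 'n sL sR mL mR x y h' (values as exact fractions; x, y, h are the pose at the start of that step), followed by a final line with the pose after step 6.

n=0: pose=(1,5,E); sL=160/197, sR=32/41; mL=-32/41, mR=9584/8077; mL+mR=80/197 → advance +1; mR−mL=15888/8077 → turn +1·90°
n=1: pose=(2,5,N); sL=16/17, sR=80/113; mL=-80/113, mR=2264/1921; mL+mR=8/17 → advance +1; mR−mL=3624/1921 → turn +1·90°
n=2: pose=(2,6,W); sL=160/173, sR=160/169; mL=-160/169, mR=41200/29237; mL+mR=80/173 → advance +1; mR−mL=68880/29237 → turn +1·90°
n=3: pose=(1,6,S); sL=4/5, sR=40/37; mL=-40/37, mR=274/185; mL+mR=2/5 → advance +1; mR−mL=474/185 → turn +1·90°
n=4: pose=(1,5,E); sL=160/197, sR=32/41; mL=-32/41, mR=9584/8077; mL+mR=80/197 → advance +1; mR−mL=15888/8077 → turn +1·90°
n=5: pose=(2,5,N); sL=16/17, sR=80/113; mL=-80/113, mR=2264/1921; mL+mR=8/17 → advance +1; mR−mL=3624/1921 → turn +1·90°
n=6: pose=(2,6,W); sL=160/173, sR=160/169; mL=-160/169, mR=41200/29237; mL+mR=80/173 → advance +1; mR−mL=68880/29237 → turn +1·90°

0 160/197 32/41 -32/41 9584/8077 1 5 E
1 16/17 80/113 -80/113 2264/1921 2 5 N
2 160/173 160/169 -160/169 41200/29237 2 6 W
3 4/5 40/37 -40/37 274/185 1 6 S
4 160/197 32/41 -32/41 9584/8077 1 5 E
5 16/17 80/113 -80/113 2264/1921 2 5 N
6 160/173 160/169 -160/169 41200/29237 2 6 W
final 1 6 S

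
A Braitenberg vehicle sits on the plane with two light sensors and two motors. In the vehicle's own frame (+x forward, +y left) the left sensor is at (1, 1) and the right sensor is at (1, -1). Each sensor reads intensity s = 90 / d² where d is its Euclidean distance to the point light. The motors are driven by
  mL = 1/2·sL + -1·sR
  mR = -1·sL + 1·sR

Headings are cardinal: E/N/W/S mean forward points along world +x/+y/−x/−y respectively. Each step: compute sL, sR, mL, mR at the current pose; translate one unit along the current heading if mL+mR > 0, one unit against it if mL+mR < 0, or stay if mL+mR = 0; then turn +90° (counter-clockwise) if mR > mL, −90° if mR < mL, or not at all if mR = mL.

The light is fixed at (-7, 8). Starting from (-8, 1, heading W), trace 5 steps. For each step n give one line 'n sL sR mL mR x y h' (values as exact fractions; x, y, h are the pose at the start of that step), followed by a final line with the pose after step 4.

0 45/34 9/4 -27/17 63/68 -8 1 W
1 18/13 18/13 -9/13 0 -7 1 S
2 45/13 9/5 -9/130 -108/65 -7 2 E
3 90/49 90/53 -2025/2597 -360/2597 -8 2 S
4 45/8 5/2 5/16 -25/8 -8 3 E
final -9 3 S

n=0: pose=(-8,1,W); sL=45/34, sR=9/4; mL=-27/17, mR=63/68; mL+mR=-45/68 → advance -1; mR−mL=171/68 → turn +1·90°
n=1: pose=(-7,1,S); sL=18/13, sR=18/13; mL=-9/13, mR=0; mL+mR=-9/13 → advance -1; mR−mL=9/13 → turn +1·90°
n=2: pose=(-7,2,E); sL=45/13, sR=9/5; mL=-9/130, mR=-108/65; mL+mR=-45/26 → advance -1; mR−mL=-207/130 → turn -1·90°
n=3: pose=(-8,2,S); sL=90/49, sR=90/53; mL=-2025/2597, mR=-360/2597; mL+mR=-45/49 → advance -1; mR−mL=1665/2597 → turn +1·90°
n=4: pose=(-8,3,E); sL=45/8, sR=5/2; mL=5/16, mR=-25/8; mL+mR=-45/16 → advance -1; mR−mL=-55/16 → turn -1·90°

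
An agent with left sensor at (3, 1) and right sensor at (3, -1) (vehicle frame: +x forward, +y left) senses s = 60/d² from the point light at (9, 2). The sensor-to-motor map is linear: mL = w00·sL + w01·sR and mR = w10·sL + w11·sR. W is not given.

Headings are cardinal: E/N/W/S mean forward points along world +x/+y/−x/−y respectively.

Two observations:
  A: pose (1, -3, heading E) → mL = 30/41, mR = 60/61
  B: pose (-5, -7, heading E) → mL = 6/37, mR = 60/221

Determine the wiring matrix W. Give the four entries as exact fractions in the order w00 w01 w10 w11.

obs A: pose=(1,-3,E) → sL=60/41, sR=60/61, mL=30/41, mR=60/61
obs B: pose=(-5,-7,E) → sL=12/37, sR=60/221, mL=6/37, mR=60/221
sensor matrix S = [[60/41, 60/61], [12/37, 60/221]]; det S = 1601280/20450677
solve [mL_A; mL_B] = S·[w00; w01] and [mR_A; mR_B] = S·[w10; w11]:
  w00 = 1/2, w01 = 0, w10 = 0, w11 = 1

1/2 0 0 1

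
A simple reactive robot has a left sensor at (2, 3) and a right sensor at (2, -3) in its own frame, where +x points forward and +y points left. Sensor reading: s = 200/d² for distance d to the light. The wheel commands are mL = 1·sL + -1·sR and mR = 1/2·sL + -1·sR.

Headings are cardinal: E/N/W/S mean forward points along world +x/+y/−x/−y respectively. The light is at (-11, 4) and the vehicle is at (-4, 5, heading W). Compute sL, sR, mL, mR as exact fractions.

left sensor world pos  = (-6, 2); dL² = 29
right sensor world pos = (-6, 8); dR² = 41
sL = 200/29 = 200/29
sR = 200/41 = 200/41
mL = 1·sL + -1·sR = 2400/1189
mR = 1/2·sL + -1·sR = -1700/1189

200/29 200/41 2400/1189 -1700/1189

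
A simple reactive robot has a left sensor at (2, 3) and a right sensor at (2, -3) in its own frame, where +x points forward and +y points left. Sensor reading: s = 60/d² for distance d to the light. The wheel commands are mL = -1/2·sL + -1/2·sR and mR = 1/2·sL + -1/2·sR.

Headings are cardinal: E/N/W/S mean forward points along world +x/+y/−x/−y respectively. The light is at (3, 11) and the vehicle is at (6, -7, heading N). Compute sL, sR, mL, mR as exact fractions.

left sensor world pos  = (3, -5); dL² = 256
right sensor world pos = (9, -5); dR² = 292
sL = 60/256 = 15/64
sR = 60/292 = 15/73
mL = -1/2·sL + -1/2·sR = -2055/9344
mR = 1/2·sL + -1/2·sR = 135/9344

15/64 15/73 -2055/9344 135/9344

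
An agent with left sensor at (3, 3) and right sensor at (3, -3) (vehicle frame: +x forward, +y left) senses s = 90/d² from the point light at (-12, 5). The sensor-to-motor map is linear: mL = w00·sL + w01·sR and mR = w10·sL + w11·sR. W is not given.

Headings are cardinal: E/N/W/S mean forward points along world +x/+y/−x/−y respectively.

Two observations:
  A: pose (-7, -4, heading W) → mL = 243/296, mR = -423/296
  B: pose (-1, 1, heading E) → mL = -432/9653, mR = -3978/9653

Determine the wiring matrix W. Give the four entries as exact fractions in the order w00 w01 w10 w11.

-1/2 1/2 -1/2 -1/2

obs A: pose=(-7,-4,W) → sL=45/74, sR=9/4, mL=243/296, mR=-423/296
obs B: pose=(-1,1,E) → sL=90/197, sR=18/49, mL=-432/9653, mR=-3978/9653
sensor matrix S = [[45/74, 9/4], [90/197, 18/49]]; det S = -574695/714322
solve [mL_A; mL_B] = S·[w00; w01] and [mR_A; mR_B] = S·[w10; w11]:
  w00 = -1/2, w01 = 1/2, w10 = -1/2, w11 = -1/2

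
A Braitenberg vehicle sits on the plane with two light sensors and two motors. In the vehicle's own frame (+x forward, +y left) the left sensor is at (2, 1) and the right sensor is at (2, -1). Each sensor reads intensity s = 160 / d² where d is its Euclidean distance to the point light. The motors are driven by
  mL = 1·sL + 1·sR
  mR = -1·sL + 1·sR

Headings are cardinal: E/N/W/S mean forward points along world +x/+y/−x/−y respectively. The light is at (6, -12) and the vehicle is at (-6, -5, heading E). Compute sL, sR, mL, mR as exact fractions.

left sensor world pos  = (-4, -4); dL² = 164
right sensor world pos = (-4, -6); dR² = 136
sL = 160/164 = 40/41
sR = 160/136 = 20/17
mL = 1·sL + 1·sR = 1500/697
mR = -1·sL + 1·sR = 140/697

40/41 20/17 1500/697 140/697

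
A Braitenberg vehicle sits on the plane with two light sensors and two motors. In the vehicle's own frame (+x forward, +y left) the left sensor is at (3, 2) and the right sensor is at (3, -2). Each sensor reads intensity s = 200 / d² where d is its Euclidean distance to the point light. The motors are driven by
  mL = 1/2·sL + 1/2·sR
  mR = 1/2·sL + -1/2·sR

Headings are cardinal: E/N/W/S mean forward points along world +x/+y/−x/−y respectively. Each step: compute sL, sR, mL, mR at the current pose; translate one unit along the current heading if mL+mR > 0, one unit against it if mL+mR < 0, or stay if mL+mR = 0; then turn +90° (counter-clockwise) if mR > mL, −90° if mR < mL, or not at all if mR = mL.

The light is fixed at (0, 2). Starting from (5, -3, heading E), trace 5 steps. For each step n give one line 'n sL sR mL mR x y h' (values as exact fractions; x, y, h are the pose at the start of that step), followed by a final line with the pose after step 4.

0 200/73 200/113 18600/8249 4000/8249 5 -3 E
1 25/16 5/2 65/32 -15/32 6 -3 S
2 200/73 8 392/73 -192/73 6 -4 W
3 100/9 100/29 1900/261 1000/261 5 -4 N
4 200/73 200/113 18600/8249 4000/8249 5 -3 E
final 6 -3 S

n=0: pose=(5,-3,E); sL=200/73, sR=200/113; mL=18600/8249, mR=4000/8249; mL+mR=200/73 → advance +1; mR−mL=-200/113 → turn -1·90°
n=1: pose=(6,-3,S); sL=25/16, sR=5/2; mL=65/32, mR=-15/32; mL+mR=25/16 → advance +1; mR−mL=-5/2 → turn -1·90°
n=2: pose=(6,-4,W); sL=200/73, sR=8; mL=392/73, mR=-192/73; mL+mR=200/73 → advance +1; mR−mL=-8 → turn -1·90°
n=3: pose=(5,-4,N); sL=100/9, sR=100/29; mL=1900/261, mR=1000/261; mL+mR=100/9 → advance +1; mR−mL=-100/29 → turn -1·90°
n=4: pose=(5,-3,E); sL=200/73, sR=200/113; mL=18600/8249, mR=4000/8249; mL+mR=200/73 → advance +1; mR−mL=-200/113 → turn -1·90°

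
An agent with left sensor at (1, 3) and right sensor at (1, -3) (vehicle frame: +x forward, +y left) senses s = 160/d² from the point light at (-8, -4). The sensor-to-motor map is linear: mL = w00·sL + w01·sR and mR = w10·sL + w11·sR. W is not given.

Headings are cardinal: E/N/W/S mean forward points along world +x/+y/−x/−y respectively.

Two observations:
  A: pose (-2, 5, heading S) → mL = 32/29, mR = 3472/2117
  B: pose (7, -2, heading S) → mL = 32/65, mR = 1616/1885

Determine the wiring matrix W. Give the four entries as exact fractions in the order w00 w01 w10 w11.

1 0 -1/2 1

obs A: pose=(-2,5,S) → sL=32/29, sR=160/73, mL=32/29, mR=3472/2117
obs B: pose=(7,-2,S) → sL=32/65, sR=32/29, mL=32/65, mR=1616/1885
sensor matrix S = [[32/29, 160/73], [32/65, 32/29]]; det S = 110592/798109
solve [mL_A; mL_B] = S·[w00; w01] and [mR_A; mR_B] = S·[w10; w11]:
  w00 = 1, w01 = 0, w10 = -1/2, w11 = 1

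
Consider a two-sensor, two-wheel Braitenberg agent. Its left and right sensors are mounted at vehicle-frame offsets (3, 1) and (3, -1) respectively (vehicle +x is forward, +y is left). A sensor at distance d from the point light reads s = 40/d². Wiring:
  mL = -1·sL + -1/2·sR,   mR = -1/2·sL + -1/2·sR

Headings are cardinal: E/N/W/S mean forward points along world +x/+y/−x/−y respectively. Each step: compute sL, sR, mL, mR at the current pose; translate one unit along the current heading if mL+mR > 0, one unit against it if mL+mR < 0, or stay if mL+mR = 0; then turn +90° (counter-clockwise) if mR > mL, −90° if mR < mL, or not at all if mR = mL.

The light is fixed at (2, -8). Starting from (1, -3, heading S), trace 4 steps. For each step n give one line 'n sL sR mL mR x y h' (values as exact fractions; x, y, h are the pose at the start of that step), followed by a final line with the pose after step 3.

n=0: pose=(1,-3,S); sL=10, sR=5; mL=-25/2, mR=-15/2; mL+mR=-20 → advance -1; mR−mL=5 → turn +1·90°
n=1: pose=(1,-2,E); sL=40/53, sR=40/29; mL=-2220/1537, mR=-1640/1537; mL+mR=-3860/1537 → advance -1; mR−mL=20/53 → turn +1·90°
n=2: pose=(0,-2,N); sL=4/9, sR=20/41; mL=-254/369, mR=-172/369; mL+mR=-142/123 → advance -1; mR−mL=2/9 → turn +1·90°
n=3: pose=(0,-3,W); sL=40/41, sR=40/61; mL=-3260/2501, mR=-2040/2501; mL+mR=-5300/2501 → advance -1; mR−mL=20/41 → turn +1·90°

0 10 5 -25/2 -15/2 1 -3 S
1 40/53 40/29 -2220/1537 -1640/1537 1 -2 E
2 4/9 20/41 -254/369 -172/369 0 -2 N
3 40/41 40/61 -3260/2501 -2040/2501 0 -3 W
final 1 -3 S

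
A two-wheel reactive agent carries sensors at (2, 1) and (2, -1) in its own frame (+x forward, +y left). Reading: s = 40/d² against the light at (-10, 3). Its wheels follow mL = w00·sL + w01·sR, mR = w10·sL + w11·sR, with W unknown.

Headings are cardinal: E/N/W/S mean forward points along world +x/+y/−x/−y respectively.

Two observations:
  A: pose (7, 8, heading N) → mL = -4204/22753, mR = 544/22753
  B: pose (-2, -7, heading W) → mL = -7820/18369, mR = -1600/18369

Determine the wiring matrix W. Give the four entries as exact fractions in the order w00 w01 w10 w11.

-1 -1/2 1 -1

obs A: pose=(7,8,N) → sL=8/61, sR=40/373, mL=-4204/22753, mR=544/22753
obs B: pose=(-2,-7,W) → sL=40/157, sR=40/117, mL=-7820/18369, mR=-1600/18369
sensor matrix S = [[8/61, 40/373], [40/157, 40/117]]; det S = 7320320/417949857
solve [mL_A; mL_B] = S·[w00; w01] and [mR_A; mR_B] = S·[w10; w11]:
  w00 = -1, w01 = -1/2, w10 = 1, w11 = -1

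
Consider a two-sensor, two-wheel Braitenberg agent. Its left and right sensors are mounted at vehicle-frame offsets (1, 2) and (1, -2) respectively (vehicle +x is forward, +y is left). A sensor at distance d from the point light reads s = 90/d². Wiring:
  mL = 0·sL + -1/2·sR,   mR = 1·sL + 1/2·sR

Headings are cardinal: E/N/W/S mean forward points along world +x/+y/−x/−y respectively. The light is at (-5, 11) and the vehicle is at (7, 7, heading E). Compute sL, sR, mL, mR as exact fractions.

90/173 18/41 -9/41 5247/7093

left sensor world pos  = (8, 9); dL² = 173
right sensor world pos = (8, 5); dR² = 205
sL = 90/173 = 90/173
sR = 90/205 = 18/41
mL = 0·sL + -1/2·sR = -9/41
mR = 1·sL + 1/2·sR = 5247/7093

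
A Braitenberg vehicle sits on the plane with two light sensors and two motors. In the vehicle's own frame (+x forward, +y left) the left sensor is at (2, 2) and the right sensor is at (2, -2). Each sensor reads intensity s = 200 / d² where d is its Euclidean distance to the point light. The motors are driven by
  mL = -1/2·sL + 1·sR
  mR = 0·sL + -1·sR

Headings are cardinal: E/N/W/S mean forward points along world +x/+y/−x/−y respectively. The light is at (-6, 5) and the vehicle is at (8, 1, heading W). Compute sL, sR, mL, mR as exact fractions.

10/9 50/37 265/333 -50/37

left sensor world pos  = (6, -1); dL² = 180
right sensor world pos = (6, 3); dR² = 148
sL = 200/180 = 10/9
sR = 200/148 = 50/37
mL = -1/2·sL + 1·sR = 265/333
mR = 0·sL + -1·sR = -50/37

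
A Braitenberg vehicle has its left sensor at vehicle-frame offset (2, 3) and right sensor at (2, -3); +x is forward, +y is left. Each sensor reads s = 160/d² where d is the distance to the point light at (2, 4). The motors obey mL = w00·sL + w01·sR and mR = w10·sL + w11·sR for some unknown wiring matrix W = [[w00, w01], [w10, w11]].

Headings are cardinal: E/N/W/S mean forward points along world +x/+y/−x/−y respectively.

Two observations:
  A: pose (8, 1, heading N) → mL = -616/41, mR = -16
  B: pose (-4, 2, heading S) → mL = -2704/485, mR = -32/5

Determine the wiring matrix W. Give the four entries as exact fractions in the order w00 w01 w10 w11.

obs A: pose=(8,1,N) → sL=16, sR=80/41, mL=-616/41, mR=-16
obs B: pose=(-4,2,S) → sL=32/5, sR=160/97, mL=-2704/485, mR=-32/5
sensor matrix S = [[16, 80/41], [32/5, 160/97]]; det S = 55296/3977
solve [mL_A; mL_B] = S·[w00; w01] and [mR_A; mR_B] = S·[w10; w11]:
  w00 = -1, w01 = 1/2, w10 = -1, w11 = 0

-1 1/2 -1 0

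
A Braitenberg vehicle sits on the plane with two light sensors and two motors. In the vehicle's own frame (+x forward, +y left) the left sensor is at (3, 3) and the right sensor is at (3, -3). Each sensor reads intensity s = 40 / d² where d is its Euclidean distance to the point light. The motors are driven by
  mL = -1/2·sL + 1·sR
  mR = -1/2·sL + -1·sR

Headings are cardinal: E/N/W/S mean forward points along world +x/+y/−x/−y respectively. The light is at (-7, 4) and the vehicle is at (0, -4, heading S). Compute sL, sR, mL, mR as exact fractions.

left sensor world pos  = (3, -7); dL² = 221
right sensor world pos = (-3, -7); dR² = 137
sL = 40/221 = 40/221
sR = 40/137 = 40/137
mL = -1/2·sL + 1·sR = 6100/30277
mR = -1/2·sL + -1·sR = -11580/30277

40/221 40/137 6100/30277 -11580/30277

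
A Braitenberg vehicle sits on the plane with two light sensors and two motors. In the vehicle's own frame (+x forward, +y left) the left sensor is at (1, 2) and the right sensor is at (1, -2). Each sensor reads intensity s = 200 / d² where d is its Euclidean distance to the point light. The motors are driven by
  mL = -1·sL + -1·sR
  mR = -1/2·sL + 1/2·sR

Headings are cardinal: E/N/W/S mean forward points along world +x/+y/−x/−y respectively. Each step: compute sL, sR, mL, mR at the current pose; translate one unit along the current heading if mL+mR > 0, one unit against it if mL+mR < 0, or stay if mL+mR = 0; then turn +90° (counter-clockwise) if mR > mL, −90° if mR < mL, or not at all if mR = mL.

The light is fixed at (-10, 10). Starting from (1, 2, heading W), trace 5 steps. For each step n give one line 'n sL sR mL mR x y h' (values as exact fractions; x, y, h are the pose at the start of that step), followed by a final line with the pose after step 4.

n=0: pose=(1,2,W); sL=1, sR=25/17; mL=-42/17, mR=4/17; mL+mR=-38/17 → advance -1; mR−mL=46/17 → turn +1·90°
n=1: pose=(2,2,S); sL=200/277, sR=200/181; mL=-91600/50137, mR=9600/50137; mL+mR=-82000/50137 → advance -1; mR−mL=101200/50137 → turn +1·90°
n=2: pose=(2,3,E); sL=100/97, sR=4/5; mL=-888/485, mR=-56/485; mL+mR=-944/485 → advance -1; mR−mL=832/485 → turn +1·90°
n=3: pose=(1,3,N); sL=200/117, sR=40/41; mL=-12880/4797, mR=-1760/4797; mL+mR=-4880/1599 → advance -1; mR−mL=11120/4797 → turn +1·90°
n=4: pose=(1,2,W); sL=1, sR=25/17; mL=-42/17, mR=4/17; mL+mR=-38/17 → advance -1; mR−mL=46/17 → turn +1·90°

0 1 25/17 -42/17 4/17 1 2 W
1 200/277 200/181 -91600/50137 9600/50137 2 2 S
2 100/97 4/5 -888/485 -56/485 2 3 E
3 200/117 40/41 -12880/4797 -1760/4797 1 3 N
4 1 25/17 -42/17 4/17 1 2 W
final 2 2 S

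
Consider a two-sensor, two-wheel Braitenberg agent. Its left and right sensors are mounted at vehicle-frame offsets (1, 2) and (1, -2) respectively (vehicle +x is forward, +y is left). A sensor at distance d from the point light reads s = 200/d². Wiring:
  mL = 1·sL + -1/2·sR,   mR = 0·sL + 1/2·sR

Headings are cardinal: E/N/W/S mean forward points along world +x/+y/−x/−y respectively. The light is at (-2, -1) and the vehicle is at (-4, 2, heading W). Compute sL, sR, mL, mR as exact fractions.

left sensor world pos  = (-5, 0); dL² = 10
right sensor world pos = (-5, 4); dR² = 34
sL = 200/10 = 20
sR = 200/34 = 100/17
mL = 1·sL + -1/2·sR = 290/17
mR = 0·sL + 1/2·sR = 50/17

20 100/17 290/17 50/17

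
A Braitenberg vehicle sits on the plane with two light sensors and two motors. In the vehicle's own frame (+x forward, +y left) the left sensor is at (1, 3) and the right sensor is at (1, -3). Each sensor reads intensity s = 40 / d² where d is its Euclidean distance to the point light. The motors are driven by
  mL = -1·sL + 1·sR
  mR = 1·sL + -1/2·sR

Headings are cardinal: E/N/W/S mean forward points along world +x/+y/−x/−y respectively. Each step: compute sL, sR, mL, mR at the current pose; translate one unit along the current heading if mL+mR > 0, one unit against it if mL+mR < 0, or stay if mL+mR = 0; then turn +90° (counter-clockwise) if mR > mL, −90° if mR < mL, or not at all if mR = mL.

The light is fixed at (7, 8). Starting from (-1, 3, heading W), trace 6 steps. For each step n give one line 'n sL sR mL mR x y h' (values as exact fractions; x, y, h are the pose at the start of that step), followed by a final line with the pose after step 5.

0 8/29 8/17 96/493 20/493 -1 3 W
1 1/4 10/13 27/52 -7/52 -2 3 N
2 8/13 40/113 -384/1469 644/1469 -2 4 E
3 4/13 20/17 192/221 -62/221 -1 4 N
4 40/49 8/17 -288/833 484/833 -1 5 E
5 5/13 2 21/13 -8/13 0 5 N
final 0 6 E

n=0: pose=(-1,3,W); sL=8/29, sR=8/17; mL=96/493, mR=20/493; mL+mR=4/17 → advance +1; mR−mL=-76/493 → turn -1·90°
n=1: pose=(-2,3,N); sL=1/4, sR=10/13; mL=27/52, mR=-7/52; mL+mR=5/13 → advance +1; mR−mL=-17/26 → turn -1·90°
n=2: pose=(-2,4,E); sL=8/13, sR=40/113; mL=-384/1469, mR=644/1469; mL+mR=20/113 → advance +1; mR−mL=1028/1469 → turn +1·90°
n=3: pose=(-1,4,N); sL=4/13, sR=20/17; mL=192/221, mR=-62/221; mL+mR=10/17 → advance +1; mR−mL=-254/221 → turn -1·90°
n=4: pose=(-1,5,E); sL=40/49, sR=8/17; mL=-288/833, mR=484/833; mL+mR=4/17 → advance +1; mR−mL=772/833 → turn +1·90°
n=5: pose=(0,5,N); sL=5/13, sR=2; mL=21/13, mR=-8/13; mL+mR=1 → advance +1; mR−mL=-29/13 → turn -1·90°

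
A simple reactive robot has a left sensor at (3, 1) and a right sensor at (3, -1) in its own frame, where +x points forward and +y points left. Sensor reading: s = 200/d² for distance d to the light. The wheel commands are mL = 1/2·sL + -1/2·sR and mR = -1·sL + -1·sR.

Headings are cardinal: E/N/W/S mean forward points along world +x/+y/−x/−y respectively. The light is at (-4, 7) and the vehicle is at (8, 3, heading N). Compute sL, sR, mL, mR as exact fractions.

100/61 20/17 240/1037 -2920/1037

left sensor world pos  = (7, 6); dL² = 122
right sensor world pos = (9, 6); dR² = 170
sL = 200/122 = 100/61
sR = 200/170 = 20/17
mL = 1/2·sL + -1/2·sR = 240/1037
mR = -1·sL + -1·sR = -2920/1037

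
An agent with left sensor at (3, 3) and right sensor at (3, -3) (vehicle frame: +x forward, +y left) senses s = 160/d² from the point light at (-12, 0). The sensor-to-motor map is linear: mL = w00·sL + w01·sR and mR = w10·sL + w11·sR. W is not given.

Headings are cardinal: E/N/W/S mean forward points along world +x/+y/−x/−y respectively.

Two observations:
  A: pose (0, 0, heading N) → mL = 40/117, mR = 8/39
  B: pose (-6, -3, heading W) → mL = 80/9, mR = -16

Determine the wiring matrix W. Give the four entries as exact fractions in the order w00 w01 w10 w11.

obs A: pose=(0,0,N) → sL=16/9, sR=80/117, mL=40/117, mR=8/39
obs B: pose=(-6,-3,W) → sL=32/9, sR=160/9, mL=80/9, mR=-16
sensor matrix S = [[16/9, 80/117], [32/9, 160/9]]; det S = 10240/351
solve [mL_A; mL_B] = S·[w00; w01] and [mR_A; mR_B] = S·[w10; w11]:
  w00 = 0, w01 = 1/2, w10 = 1/2, w11 = -1

0 1/2 1/2 -1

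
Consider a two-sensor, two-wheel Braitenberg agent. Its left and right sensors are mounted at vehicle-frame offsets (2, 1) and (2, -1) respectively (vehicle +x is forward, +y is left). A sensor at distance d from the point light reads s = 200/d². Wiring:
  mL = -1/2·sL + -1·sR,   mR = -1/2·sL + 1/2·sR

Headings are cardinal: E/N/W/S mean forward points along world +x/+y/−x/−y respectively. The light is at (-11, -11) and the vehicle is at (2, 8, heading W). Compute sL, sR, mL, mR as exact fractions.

left sensor world pos  = (0, 7); dL² = 445
right sensor world pos = (0, 9); dR² = 521
sL = 200/445 = 40/89
sR = 200/521 = 200/521
mL = -1/2·sL + -1·sR = -28220/46369
mR = -1/2·sL + 1/2·sR = -1520/46369

40/89 200/521 -28220/46369 -1520/46369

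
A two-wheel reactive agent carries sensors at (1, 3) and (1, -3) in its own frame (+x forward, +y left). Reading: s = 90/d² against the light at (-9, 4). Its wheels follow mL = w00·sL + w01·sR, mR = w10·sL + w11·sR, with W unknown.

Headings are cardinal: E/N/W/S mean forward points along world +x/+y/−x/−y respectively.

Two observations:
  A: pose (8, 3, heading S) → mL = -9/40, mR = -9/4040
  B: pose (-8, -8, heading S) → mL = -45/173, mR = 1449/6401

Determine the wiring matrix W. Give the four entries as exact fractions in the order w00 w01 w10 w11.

0 -1/2 1 -1/2

obs A: pose=(8,3,S) → sL=45/202, sR=9/20, mL=-9/40, mR=-9/4040
obs B: pose=(-8,-8,S) → sL=18/37, sR=90/173, mL=-45/173, mR=1449/6401
sensor matrix S = [[45/202, 9/20], [18/37, 90/173]]; det S = -666063/6465010
solve [mL_A; mL_B] = S·[w00; w01] and [mR_A; mR_B] = S·[w10; w11]:
  w00 = 0, w01 = -1/2, w10 = 1, w11 = -1/2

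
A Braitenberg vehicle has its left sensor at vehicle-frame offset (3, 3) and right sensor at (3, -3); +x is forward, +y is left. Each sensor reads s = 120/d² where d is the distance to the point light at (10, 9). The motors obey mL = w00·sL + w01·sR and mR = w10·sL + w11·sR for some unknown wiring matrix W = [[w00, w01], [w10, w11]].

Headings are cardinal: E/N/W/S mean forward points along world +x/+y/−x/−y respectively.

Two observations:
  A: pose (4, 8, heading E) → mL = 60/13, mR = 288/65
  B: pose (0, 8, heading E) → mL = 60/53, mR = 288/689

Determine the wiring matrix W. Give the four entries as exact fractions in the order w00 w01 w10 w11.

obs A: pose=(4,8,E) → sL=120/13, sR=24/5, mL=60/13, mR=288/65
obs B: pose=(0,8,E) → sL=120/53, sR=24/13, mL=60/53, mR=288/689
sensor matrix S = [[120/13, 24/5], [120/53, 24/13]]; det S = 55296/8957
solve [mL_A; mL_B] = S·[w00; w01] and [mR_A; mR_B] = S·[w10; w11]:
  w00 = 1/2, w01 = 0, w10 = 1, w11 = -1

1/2 0 1 -1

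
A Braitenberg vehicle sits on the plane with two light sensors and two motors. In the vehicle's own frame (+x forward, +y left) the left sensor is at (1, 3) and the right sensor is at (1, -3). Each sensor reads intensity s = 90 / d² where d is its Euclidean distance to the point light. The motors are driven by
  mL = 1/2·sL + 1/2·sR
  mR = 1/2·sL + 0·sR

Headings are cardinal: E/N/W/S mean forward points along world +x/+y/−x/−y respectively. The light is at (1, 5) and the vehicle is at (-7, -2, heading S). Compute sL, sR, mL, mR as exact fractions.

90/89 18/37 2466/3293 45/89

left sensor world pos  = (-4, -3); dL² = 89
right sensor world pos = (-10, -3); dR² = 185
sL = 90/89 = 90/89
sR = 90/185 = 18/37
mL = 1/2·sL + 1/2·sR = 2466/3293
mR = 1/2·sL + 0·sR = 45/89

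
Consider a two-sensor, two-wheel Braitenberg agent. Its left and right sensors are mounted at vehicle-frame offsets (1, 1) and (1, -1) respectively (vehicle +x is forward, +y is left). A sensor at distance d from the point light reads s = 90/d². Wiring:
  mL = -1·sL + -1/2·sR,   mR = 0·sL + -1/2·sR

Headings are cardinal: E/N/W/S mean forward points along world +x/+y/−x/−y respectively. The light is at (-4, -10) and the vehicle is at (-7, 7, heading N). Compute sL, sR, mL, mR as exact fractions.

9/34 45/164 -2241/5576 -45/328

left sensor world pos  = (-8, 8); dL² = 340
right sensor world pos = (-6, 8); dR² = 328
sL = 90/340 = 9/34
sR = 90/328 = 45/164
mL = -1·sL + -1/2·sR = -2241/5576
mR = 0·sL + -1/2·sR = -45/328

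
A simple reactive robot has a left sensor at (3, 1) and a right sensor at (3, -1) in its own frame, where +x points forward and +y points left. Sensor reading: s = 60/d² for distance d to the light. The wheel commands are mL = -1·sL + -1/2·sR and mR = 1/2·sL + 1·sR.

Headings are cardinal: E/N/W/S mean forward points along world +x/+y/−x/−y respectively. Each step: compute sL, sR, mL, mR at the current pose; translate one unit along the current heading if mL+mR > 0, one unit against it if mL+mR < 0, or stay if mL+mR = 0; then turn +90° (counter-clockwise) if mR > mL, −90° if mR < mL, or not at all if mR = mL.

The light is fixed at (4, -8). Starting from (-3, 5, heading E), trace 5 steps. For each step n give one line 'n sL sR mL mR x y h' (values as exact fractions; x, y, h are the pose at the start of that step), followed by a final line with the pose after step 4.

0 15/53 3/8 -399/848 219/424 -3 5 E
1 12/61 60/281 -5202/17141 5346/17141 -2 5 N
2 6/25 10/51 -431/1275 403/1275 -2 6 W
3 60/137 60/157 -13530/21509 12930/21509 -1 6 S
4 3/13 3/10 -99/260 27/65 -1 7 E
final 0 7 N

n=0: pose=(-3,5,E); sL=15/53, sR=3/8; mL=-399/848, mR=219/424; mL+mR=39/848 → advance +1; mR−mL=837/848 → turn +1·90°
n=1: pose=(-2,5,N); sL=12/61, sR=60/281; mL=-5202/17141, mR=5346/17141; mL+mR=144/17141 → advance +1; mR−mL=10548/17141 → turn +1·90°
n=2: pose=(-2,6,W); sL=6/25, sR=10/51; mL=-431/1275, mR=403/1275; mL+mR=-28/1275 → advance -1; mR−mL=278/425 → turn +1·90°
n=3: pose=(-1,6,S); sL=60/137, sR=60/157; mL=-13530/21509, mR=12930/21509; mL+mR=-600/21509 → advance -1; mR−mL=26460/21509 → turn +1·90°
n=4: pose=(-1,7,E); sL=3/13, sR=3/10; mL=-99/260, mR=27/65; mL+mR=9/260 → advance +1; mR−mL=207/260 → turn +1·90°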